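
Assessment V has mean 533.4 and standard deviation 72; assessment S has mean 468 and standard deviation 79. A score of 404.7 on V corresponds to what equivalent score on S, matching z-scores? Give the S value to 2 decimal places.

z = (404.7 − 533.4)/72 = -1.7875.
S = 468 + z·79 = 468 + (404.7 − 533.4)·79/72 ≈ 326.79.

S = 326.79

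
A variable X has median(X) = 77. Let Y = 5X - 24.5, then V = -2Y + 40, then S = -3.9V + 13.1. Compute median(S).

median(S) = 2669

median(Y) = 5·77 + (-24.5) = 360.5.
median(V) = (-2)·360.5 + 40 = -681.
median(S) = (-3.9)·(-681) + 13.1 = 2669.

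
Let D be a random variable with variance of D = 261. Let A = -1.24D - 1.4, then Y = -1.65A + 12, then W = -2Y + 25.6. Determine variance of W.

variance of A = (-1.24)²·261 = 401.3136.
variance of Y = (-1.65)²·401.3136 = 1092.576276.
variance of W = (-2)²·1092.576276 = 4370.305104.

variance of W = 4370.305104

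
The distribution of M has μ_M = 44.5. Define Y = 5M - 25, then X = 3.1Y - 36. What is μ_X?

μ_Y = 5·44.5 + (-25) = 197.5.
μ_X = 3.1·197.5 + (-36) = 576.25.

μ_X = 576.25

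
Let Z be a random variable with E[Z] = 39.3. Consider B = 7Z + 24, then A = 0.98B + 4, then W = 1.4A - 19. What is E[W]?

E[B] = 7·39.3 + 24 = 299.1.
E[A] = 0.98·299.1 + 4 = 297.118.
E[W] = 1.4·297.118 + (-19) = 396.9652.

E[W] = 396.9652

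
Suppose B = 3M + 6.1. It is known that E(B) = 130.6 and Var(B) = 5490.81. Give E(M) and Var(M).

From B = 3M + 6.1: E(B) = a·E(M) + b, so E(M) = (E(B) − b)/a = (130.6 − 6.1)/3 = 41.5.
Var(B) = a²·Var(M), so Var(M) = 5490.81/3² = 610.09.

E(M) = 41.5, Var(M) = 610.09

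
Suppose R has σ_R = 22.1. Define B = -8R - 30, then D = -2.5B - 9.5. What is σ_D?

σ_D = 442

σ_B = |-8|·22.1 = 176.8.
σ_D = |-2.5|·176.8 = 442.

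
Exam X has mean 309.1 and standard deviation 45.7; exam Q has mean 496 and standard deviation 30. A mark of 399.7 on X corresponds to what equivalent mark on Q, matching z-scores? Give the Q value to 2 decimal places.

Q = 555.47

z = (399.7 − 309.1)/45.7 ≈ 1.9825.
Q = 496 + z·30 = 496 + (399.7 − 309.1)·30/45.7 ≈ 555.47.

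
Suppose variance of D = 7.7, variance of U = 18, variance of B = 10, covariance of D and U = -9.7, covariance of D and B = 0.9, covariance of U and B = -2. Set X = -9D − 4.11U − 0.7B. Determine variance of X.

variance of X = 214.8838

variance of X = a²·variance of D + b²·variance of U + c²·variance of B + 2ab·covariance of D and U + 2ac·covariance of D and B + 2bc·covariance of U and B, with a = -9, b = -4.11, c = -0.7.
= 623.7 + 304.0578 + 4.9 + (-717.606) + 11.34 + (-11.508)
= 214.8838.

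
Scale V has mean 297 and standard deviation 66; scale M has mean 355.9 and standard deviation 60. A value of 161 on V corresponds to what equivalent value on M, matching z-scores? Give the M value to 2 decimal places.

M = 232.26

z = (161 − 297)/66 ≈ -2.0606.
M = 355.9 + z·60 = 355.9 + (161 − 297)·60/66 ≈ 232.26.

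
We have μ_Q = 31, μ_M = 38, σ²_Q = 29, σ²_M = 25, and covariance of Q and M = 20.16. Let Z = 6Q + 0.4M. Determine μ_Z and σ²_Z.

μ_Z = 6·μ_Q + 0.4·μ_M = 6·31 + 0.4·38 = 201.2.
σ²_Z = a²·σ²_Q + b²·σ²_M + 2ab·covariance of Q and M with a = 6, b = 0.4.
= 6²·29 + 0.4²·25 + 2·6·0.4·20.16
= 1044 + 4 + 96.768 = 1144.768.

μ_Z = 201.2, σ²_Z = 1144.768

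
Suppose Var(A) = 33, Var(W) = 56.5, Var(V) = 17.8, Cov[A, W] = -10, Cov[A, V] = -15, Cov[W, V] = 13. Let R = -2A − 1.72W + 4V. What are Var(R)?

Var(R) = 576.2696

Var(R) = a²·Var(A) + b²·Var(W) + c²·Var(V) + 2ab·Cov[A, W] + 2ac·Cov[A, V] + 2bc·Cov[W, V], with a = -2, b = -1.72, c = 4.
= 132 + 167.1496 + 284.8 + (-68.8) + 240 + (-178.88)
= 576.2696.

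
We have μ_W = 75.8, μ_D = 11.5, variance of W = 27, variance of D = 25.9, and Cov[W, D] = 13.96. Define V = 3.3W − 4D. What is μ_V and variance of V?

μ_V = 3.3·μ_W + (-4)·μ_D = 3.3·75.8 + (-4)·11.5 = 204.14.
variance of V = a²·variance of W + b²·variance of D + 2ab·Cov[W, D] with a = 3.3, b = -4.
= 3.3²·27 + (-4)²·25.9 + 2·3.3·(-4)·13.96
= 294.03 + 414.4 + (-368.544) = 339.886.

μ_V = 204.14, variance of V = 339.886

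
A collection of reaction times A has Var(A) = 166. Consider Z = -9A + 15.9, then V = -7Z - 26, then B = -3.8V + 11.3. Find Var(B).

Var(B) = 9513851.76

Var(Z) = (-9)²·166 = 13446.
Var(V) = (-7)²·13446 = 658854.
Var(B) = (-3.8)²·658854 = 9513851.76.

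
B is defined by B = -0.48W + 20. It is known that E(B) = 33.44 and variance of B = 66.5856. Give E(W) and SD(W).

E(W) = -28, SD(W) = 17

From B = -0.48W + 20: E(B) = a·E(W) + b, so E(W) = (E(B) − b)/a = (33.44 − 20)/(-0.48) = -28.
SD(B) = √66.5856 = 8.16.
SD(B) = |a|·SD(W), so SD(W) = 8.16/|-0.48| = 17.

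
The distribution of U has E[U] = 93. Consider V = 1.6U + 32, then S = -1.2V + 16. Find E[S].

E[S] = -200.96

E[V] = 1.6·93 + 32 = 180.8.
E[S] = (-1.2)·180.8 + 16 = -200.96.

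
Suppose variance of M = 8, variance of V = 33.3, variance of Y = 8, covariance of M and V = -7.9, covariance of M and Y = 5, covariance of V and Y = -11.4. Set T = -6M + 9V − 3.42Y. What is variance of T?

variance of T = 4839.0552

variance of T = a²·variance of M + b²·variance of V + c²·variance of Y + 2ab·covariance of M and V + 2ac·covariance of M and Y + 2bc·covariance of V and Y, with a = -6, b = 9, c = -3.42.
= 288 + 2697.3 + 93.5712 + 853.2 + 205.2 + 701.784
= 4839.0552.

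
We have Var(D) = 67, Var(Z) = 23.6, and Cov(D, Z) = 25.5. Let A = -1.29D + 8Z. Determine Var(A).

Var(A) = a²·Var(D) + b²·Var(Z) + 2ab·Cov(D, Z) with a = -1.29, b = 8.
= (-1.29)²·67 + 8²·23.6 + 2·(-1.29)·8·25.5
= 111.4947 + 1510.4 + (-526.32) = 1095.5747.

Var(A) = 1095.5747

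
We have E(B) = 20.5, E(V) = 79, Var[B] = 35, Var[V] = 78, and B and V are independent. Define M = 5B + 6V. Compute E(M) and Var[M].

E(M) = 576.5, Var[M] = 3683

E(M) = 5·E(B) + 6·E(V) = 5·20.5 + 6·79 = 576.5.
Var[M] = a²·Var[B] + b²·Var[V] + 2ab·covariance of B and V with a = 5, b = 6.
Independence gives covariance of B and V = 0.
= 5²·35 + 6²·78 + 2·5·6·0
= 875 + 2808 + 0 = 3683.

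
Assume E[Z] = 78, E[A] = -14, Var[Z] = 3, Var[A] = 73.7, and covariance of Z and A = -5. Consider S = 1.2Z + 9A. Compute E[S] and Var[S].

E[S] = -32.4, Var[S] = 5866.02

E[S] = 1.2·E[Z] + 9·E[A] = 1.2·78 + 9·(-14) = -32.4.
Var[S] = a²·Var[Z] + b²·Var[A] + 2ab·covariance of Z and A with a = 1.2, b = 9.
= 1.2²·3 + 9²·73.7 + 2·1.2·9·(-5)
= 4.32 + 5969.7 + (-108) = 5866.02.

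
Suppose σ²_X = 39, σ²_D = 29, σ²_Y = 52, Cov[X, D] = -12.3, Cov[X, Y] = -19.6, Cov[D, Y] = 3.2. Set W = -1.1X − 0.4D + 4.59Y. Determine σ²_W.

σ²_W = 1322.7176

σ²_W = a²·σ²_X + b²·σ²_D + c²·σ²_Y + 2ab·Cov[X, D] + 2ac·Cov[X, Y] + 2bc·Cov[D, Y], with a = -1.1, b = -0.4, c = 4.59.
= 47.19 + 4.64 + 1095.5412 + (-10.824) + 197.9208 + (-11.7504)
= 1322.7176.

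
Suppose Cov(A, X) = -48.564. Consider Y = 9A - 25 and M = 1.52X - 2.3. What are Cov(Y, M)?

Cov(Y, M) = -664.35552

Cov(Y, M) = a·c·Cov(A, X) = 9·1.52·(-48.564) = -664.35552. Additive constants drop out.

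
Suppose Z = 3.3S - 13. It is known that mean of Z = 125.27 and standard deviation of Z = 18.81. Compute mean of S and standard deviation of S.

From Z = 3.3S - 13: mean of Z = a·mean of S + b, so mean of S = (mean of Z − b)/a = (125.27 − (-13))/3.3 = 41.9.
standard deviation of Z = |a|·standard deviation of S, so standard deviation of S = 18.81/|3.3| = 5.7.

mean of S = 41.9, standard deviation of S = 5.7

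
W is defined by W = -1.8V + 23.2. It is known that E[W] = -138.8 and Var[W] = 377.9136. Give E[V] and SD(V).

E[V] = 90, SD(V) = 10.8

From W = -1.8V + 23.2: E[W] = a·E[V] + b, so E[V] = (E[W] − b)/a = (-138.8 − 23.2)/(-1.8) = 90.
SD(W) = √377.9136 = 19.44.
SD(W) = |a|·SD(V), so SD(V) = 19.44/|-1.8| = 10.8.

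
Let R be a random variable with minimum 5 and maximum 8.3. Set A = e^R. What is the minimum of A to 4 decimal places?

min(A) = 148.4132

e^R is increasing on this domain, so min(A) comes from min(R) = 5: min(A) = exp(5) ≈ 148.4132.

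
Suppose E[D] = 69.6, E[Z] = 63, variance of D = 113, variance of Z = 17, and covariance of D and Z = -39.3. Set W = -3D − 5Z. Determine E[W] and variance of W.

E[W] = -523.8, variance of W = 263

E[W] = (-3)·E[D] + (-5)·E[Z] = (-3)·69.6 + (-5)·63 = -523.8.
variance of W = a²·variance of D + b²·variance of Z + 2ab·covariance of D and Z with a = -3, b = -5.
= (-3)²·113 + (-5)²·17 + 2·(-3)·(-5)·(-39.3)
= 1017 + 425 + (-1179) = 263.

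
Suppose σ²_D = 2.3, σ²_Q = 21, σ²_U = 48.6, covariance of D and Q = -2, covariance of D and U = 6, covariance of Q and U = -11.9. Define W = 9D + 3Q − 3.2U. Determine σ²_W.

σ²_W = a²·σ²_D + b²·σ²_Q + c²·σ²_U + 2ab·covariance of D and Q + 2ac·covariance of D and U + 2bc·covariance of Q and U, with a = 9, b = 3, c = -3.2.
= 186.3 + 189 + 497.664 + (-108) + (-345.6) + 228.48
= 647.844.

σ²_W = 647.844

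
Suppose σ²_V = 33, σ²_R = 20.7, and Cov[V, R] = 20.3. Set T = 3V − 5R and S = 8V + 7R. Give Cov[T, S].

By bilinearity, Cov[T, S] = ac·σ²_V + bd·σ²_R + (ad+bc)·Cov[V, R], with a=3, b=-5, c=8, d=7.
ac·σ²_V = 3·8·33 = 792
bd·σ²_R = (-5)·7·20.7 = -724.5
(ad+bc)·Cov[V, R] = (-19)·20.3 = -385.7
Cov[T, S] = 792 + (-724.5) + (-385.7) = -318.2.

Cov[T, S] = -318.2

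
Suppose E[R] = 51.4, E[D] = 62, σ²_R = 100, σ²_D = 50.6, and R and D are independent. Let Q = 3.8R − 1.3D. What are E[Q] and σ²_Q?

E[Q] = 114.72, σ²_Q = 1529.514

E[Q] = 3.8·E[R] + (-1.3)·E[D] = 3.8·51.4 + (-1.3)·62 = 114.72.
σ²_Q = a²·σ²_R + b²·σ²_D + 2ab·Cov(R, D) with a = 3.8, b = -1.3.
Independence gives Cov(R, D) = 0.
= 3.8²·100 + (-1.3)²·50.6 + 2·3.8·(-1.3)·0
= 1444 + 85.514 + 0 = 1529.514.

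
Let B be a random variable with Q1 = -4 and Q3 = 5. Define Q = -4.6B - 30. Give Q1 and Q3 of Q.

a = -4.6 < 0 reverses order: Q1(Q) comes from Q3(B), Q3(Q) from Q1(B).
Q1(Q) = (-4.6)·5 + (-30) = -53; Q3(Q) = (-4.6)·(-4) + (-30) = -11.6.

Q1(Q) = -53, Q3(Q) = -11.6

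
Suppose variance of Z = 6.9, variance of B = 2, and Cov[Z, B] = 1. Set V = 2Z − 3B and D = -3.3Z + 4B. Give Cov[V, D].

Cov[V, D] = -51.64

By bilinearity, Cov[V, D] = ac·variance of Z + bd·variance of B + (ad+bc)·Cov[Z, B], with a=2, b=-3, c=-3.3, d=4.
ac·variance of Z = 2·(-3.3)·6.9 = -45.54
bd·variance of B = (-3)·4·2 = -24
(ad+bc)·Cov[Z, B] = (17.9)·1 = 17.9
Cov[V, D] = -45.54 + (-24) + 17.9 = -51.64.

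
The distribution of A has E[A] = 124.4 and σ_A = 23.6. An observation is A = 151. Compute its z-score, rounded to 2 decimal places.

z = 1.13

z = (A − E[A]) / σ_A = (151 − 124.4) / 23.6 ≈ 1.13.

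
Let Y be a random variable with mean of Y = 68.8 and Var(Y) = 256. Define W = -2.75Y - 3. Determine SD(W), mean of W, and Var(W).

SD(W) = 44, mean of W = -192.2, Var(W) = 1936

W = -2.75Y - 3 is linear with a = -2.75, b = -3.
SD(Y) = √256 = 16.
SD(W) = |a|·SD(Y) = |-2.75|·16 = 44.
mean of W = a·mean of Y + b = (-2.75)·68.8 + (-3) = -192.2.
Var(W) = a²·Var(Y) = (-2.75)²·256 = 1936 (the additive constant -3 does not affect variance).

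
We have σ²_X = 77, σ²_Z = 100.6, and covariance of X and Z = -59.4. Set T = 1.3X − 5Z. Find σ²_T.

σ²_T = 3417.33

σ²_T = a²·σ²_X + b²·σ²_Z + 2ab·covariance of X and Z with a = 1.3, b = -5.
= 1.3²·77 + (-5)²·100.6 + 2·1.3·(-5)·(-59.4)
= 130.13 + 2515 + 772.2 = 3417.33.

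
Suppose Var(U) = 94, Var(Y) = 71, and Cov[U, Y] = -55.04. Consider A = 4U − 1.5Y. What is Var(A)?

Var(A) = a²·Var(U) + b²·Var(Y) + 2ab·Cov[U, Y] with a = 4, b = -1.5.
= 4²·94 + (-1.5)²·71 + 2·4·(-1.5)·(-55.04)
= 1504 + 159.75 + 660.48 = 2324.23.

Var(A) = 2324.23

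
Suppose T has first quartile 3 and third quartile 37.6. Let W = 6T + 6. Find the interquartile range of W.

IQR(W) = 207.6

IQR of T = Q3 − Q1 = 37.6 − 3 = 34.6.
Under W = aT + b, IQR(W) = |a|·IQR(T) = |6|·34.6 = 207.6 (shifts cancel; spread scales by |a|).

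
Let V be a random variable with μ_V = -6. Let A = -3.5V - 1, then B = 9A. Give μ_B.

μ_B = 180

μ_A = (-3.5)·(-6) + (-1) = 20.
μ_B = 9·20 = 180.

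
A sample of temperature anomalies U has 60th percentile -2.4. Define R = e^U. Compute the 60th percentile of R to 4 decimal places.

60th percentile of R = 0.0907

e^U is increasing, so P_{60}(R) = g(P_{60}(U)) ≈ 0.0907.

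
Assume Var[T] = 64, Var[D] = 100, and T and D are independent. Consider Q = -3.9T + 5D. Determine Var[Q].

Var[Q] = a²·Var[T] + b²·Var[D] + 2ab·Cov(T, D) with a = -3.9, b = 5.
Independence gives Cov(T, D) = 0.
= (-3.9)²·64 + 5²·100 + 2·(-3.9)·5·0
= 973.44 + 2500 + 0 = 3473.44.

Var[Q] = 3473.44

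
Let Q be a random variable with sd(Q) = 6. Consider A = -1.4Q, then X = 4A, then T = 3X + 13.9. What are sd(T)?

sd(A) = |-1.4|·6 = 8.4.
sd(X) = |4|·8.4 = 33.6.
sd(T) = |3|·33.6 = 100.8.

sd(T) = 100.8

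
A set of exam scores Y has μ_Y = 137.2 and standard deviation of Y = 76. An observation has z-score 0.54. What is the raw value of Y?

Y = 178.24

Y = μ_Y + z·standard deviation of Y = 137.2 + 0.54·76 = 178.24.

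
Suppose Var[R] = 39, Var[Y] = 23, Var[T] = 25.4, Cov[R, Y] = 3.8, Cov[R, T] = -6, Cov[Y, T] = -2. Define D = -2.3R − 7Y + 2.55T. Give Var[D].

Var[D] = a²·Var[R] + b²·Var[Y] + c²·Var[T] + 2ab·Cov[R, Y] + 2ac·Cov[R, T] + 2bc·Cov[Y, T], with a = -2.3, b = -7, c = 2.55.
= 206.31 + 1127 + 165.1635 + 122.36 + 70.38 + 71.4
= 1762.6135.

Var[D] = 1762.6135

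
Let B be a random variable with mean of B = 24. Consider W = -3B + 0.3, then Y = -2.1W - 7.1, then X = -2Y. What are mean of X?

mean of W = (-3)·24 + 0.3 = -71.7.
mean of Y = (-2.1)·(-71.7) + (-7.1) = 143.47.
mean of X = (-2)·143.47 = -286.94.

mean of X = -286.94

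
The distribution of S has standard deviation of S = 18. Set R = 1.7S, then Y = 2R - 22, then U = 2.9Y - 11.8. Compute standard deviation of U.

standard deviation of U = 177.48

standard deviation of R = |1.7|·18 = 30.6.
standard deviation of Y = |2|·30.6 = 61.2.
standard deviation of U = |2.9|·61.2 = 177.48.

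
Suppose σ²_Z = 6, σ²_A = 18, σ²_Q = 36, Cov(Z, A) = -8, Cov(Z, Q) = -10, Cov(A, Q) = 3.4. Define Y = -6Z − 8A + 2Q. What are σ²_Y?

σ²_Y = a²·σ²_Z + b²·σ²_A + c²·σ²_Q + 2ab·Cov(Z, A) + 2ac·Cov(Z, Q) + 2bc·Cov(A, Q), with a = -6, b = -8, c = 2.
= 216 + 1152 + 144 + (-768) + 240 + (-108.8)
= 875.2.

σ²_Y = 875.2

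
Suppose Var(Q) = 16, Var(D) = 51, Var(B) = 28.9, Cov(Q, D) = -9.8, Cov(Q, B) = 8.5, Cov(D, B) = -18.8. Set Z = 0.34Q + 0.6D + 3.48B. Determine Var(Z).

Var(Z) = 307.80736

Var(Z) = a²·Var(Q) + b²·Var(D) + c²·Var(B) + 2ab·Cov(Q, D) + 2ac·Cov(Q, B) + 2bc·Cov(D, B), with a = 0.34, b = 0.6, c = 3.48.
= 1.8496 + 18.36 + 349.99056 + (-3.9984) + 20.1144 + (-78.5088)
= 307.80736.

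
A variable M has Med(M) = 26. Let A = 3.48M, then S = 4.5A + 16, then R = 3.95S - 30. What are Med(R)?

Med(A) = 3.48·26 = 90.48.
Med(S) = 4.5·90.48 + 16 = 423.16.
Med(R) = 3.95·423.16 + (-30) = 1641.482.

Med(R) = 1641.482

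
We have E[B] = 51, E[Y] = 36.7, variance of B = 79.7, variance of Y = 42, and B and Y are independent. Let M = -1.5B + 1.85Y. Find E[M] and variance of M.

E[M] = -8.605, variance of M = 323.07

E[M] = (-1.5)·E[B] + 1.85·E[Y] = (-1.5)·51 + 1.85·36.7 = -8.605.
variance of M = a²·variance of B + b²·variance of Y + 2ab·Cov[B, Y] with a = -1.5, b = 1.85.
Independence gives Cov[B, Y] = 0.
= (-1.5)²·79.7 + 1.85²·42 + 2·(-1.5)·1.85·0
= 179.325 + 143.745 + 0 = 323.07.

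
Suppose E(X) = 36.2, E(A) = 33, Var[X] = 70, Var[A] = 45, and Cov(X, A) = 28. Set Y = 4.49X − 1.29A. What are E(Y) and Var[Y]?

E(Y) = 119.968, Var[Y] = 1161.7339

E(Y) = 4.49·E(X) + (-1.29)·E(A) = 4.49·36.2 + (-1.29)·33 = 119.968.
Var[Y] = a²·Var[X] + b²·Var[A] + 2ab·Cov(X, A) with a = 4.49, b = -1.29.
= 4.49²·70 + (-1.29)²·45 + 2·4.49·(-1.29)·28
= 1411.207 + 74.8845 + (-324.3576) = 1161.7339.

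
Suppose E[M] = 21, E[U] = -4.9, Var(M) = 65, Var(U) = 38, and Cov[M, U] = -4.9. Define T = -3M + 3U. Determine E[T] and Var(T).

E[T] = (-3)·E[M] + 3·E[U] = (-3)·21 + 3·(-4.9) = -77.7.
Var(T) = a²·Var(M) + b²·Var(U) + 2ab·Cov[M, U] with a = -3, b = 3.
= (-3)²·65 + 3²·38 + 2·(-3)·3·(-4.9)
= 585 + 342 + 88.2 = 1015.2.

E[T] = -77.7, Var(T) = 1015.2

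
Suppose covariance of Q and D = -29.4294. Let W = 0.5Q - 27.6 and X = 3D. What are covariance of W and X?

covariance of W and X = -44.1441

covariance of W and X = a·c·covariance of Q and D = 0.5·3·(-29.4294) = -44.1441. Additive constants drop out.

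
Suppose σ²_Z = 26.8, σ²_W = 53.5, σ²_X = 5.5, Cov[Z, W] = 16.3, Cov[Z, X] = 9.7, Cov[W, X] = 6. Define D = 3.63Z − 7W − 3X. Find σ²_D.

σ²_D = 2236.50892

σ²_D = a²·σ²_Z + b²·σ²_W + c²·σ²_X + 2ab·Cov[Z, W] + 2ac·Cov[Z, X] + 2bc·Cov[W, X], with a = 3.63, b = -7, c = -3.
= 353.14092 + 2621.5 + 49.5 + (-828.366) + (-211.266) + 252
= 2236.50892.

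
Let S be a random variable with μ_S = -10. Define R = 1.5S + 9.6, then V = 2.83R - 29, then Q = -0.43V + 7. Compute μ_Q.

μ_Q = 26.04126

μ_R = 1.5·(-10) + 9.6 = -5.4.
μ_V = 2.83·(-5.4) + (-29) = -44.282.
μ_Q = (-0.43)·(-44.282) + 7 = 26.04126.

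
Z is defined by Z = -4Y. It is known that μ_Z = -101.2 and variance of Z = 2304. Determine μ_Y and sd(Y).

μ_Y = 25.3, sd(Y) = 12

From Z = -4Y: μ_Z = a·μ_Y + b, so μ_Y = (μ_Z − b)/a = (-101.2 − 0)/(-4) = 25.3.
sd(Z) = √2304 = 48.
sd(Z) = |a|·sd(Y), so sd(Y) = 48/|-4| = 12.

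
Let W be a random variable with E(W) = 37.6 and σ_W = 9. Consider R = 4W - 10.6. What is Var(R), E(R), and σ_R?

R = 4W - 10.6 is linear with a = 4, b = -10.6.
Var(W) = 9² = 81.
Var(R) = a²·Var(W) = 4²·81 = 1296 (the additive constant -10.6 does not affect variance).
E(R) = a·E(W) + b = 4·37.6 + (-10.6) = 139.8.
σ_R = |a|·σ_W = |4|·9 = 36.

Var(R) = 1296, E(R) = 139.8, σ_R = 36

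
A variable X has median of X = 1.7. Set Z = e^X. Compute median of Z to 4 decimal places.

median of Z = 5.4739

e^X is monotone on this domain, so median of Z = exp(1.7) ≈ 5.4739.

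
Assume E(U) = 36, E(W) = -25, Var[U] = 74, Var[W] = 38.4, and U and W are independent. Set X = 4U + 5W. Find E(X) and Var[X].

E(X) = 19, Var[X] = 2144

E(X) = 4·E(U) + 5·E(W) = 4·36 + 5·(-25) = 19.
Var[X] = a²·Var[U] + b²·Var[W] + 2ab·covariance of U and W with a = 4, b = 5.
Independence gives covariance of U and W = 0.
= 4²·74 + 5²·38.4 + 2·4·5·0
= 1184 + 960 + 0 = 2144.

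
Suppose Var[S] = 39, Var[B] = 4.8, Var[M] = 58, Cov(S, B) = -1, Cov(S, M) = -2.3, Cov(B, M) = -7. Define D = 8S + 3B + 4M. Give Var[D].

Var[D] = 3104

Var[D] = a²·Var[S] + b²·Var[B] + c²·Var[M] + 2ab·Cov(S, B) + 2ac·Cov(S, M) + 2bc·Cov(B, M), with a = 8, b = 3, c = 4.
= 2496 + 43.2 + 928 + (-48) + (-147.2) + (-168)
= 3104.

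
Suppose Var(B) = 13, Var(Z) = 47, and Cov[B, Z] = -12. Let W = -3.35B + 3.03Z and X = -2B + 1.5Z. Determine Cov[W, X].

Cov[W, X] = 433.735

By bilinearity, Cov[W, X] = ac·Var(B) + bd·Var(Z) + (ad+bc)·Cov[B, Z], with a=-3.35, b=3.03, c=-2, d=1.5.
ac·Var(B) = (-3.35)·(-2)·13 = 87.1
bd·Var(Z) = 3.03·1.5·47 = 213.615
(ad+bc)·Cov[B, Z] = (-11.085)·(-12) = 133.02
Cov[W, X] = 87.1 + 213.615 + 133.02 = 433.735.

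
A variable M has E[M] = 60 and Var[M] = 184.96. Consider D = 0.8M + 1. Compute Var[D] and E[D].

D = 0.8M + 1 is linear with a = 0.8, b = 1.
Var[D] = a²·Var[M] = 0.8²·184.96 = 118.3744 (the additive constant 1 does not affect variance).
E[D] = a·E[M] + b = 0.8·60 + 1 = 49.

Var[D] = 118.3744, E[D] = 49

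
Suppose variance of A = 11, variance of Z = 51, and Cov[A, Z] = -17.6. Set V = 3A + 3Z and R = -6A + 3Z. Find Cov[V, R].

Cov[V, R] = 419.4

By bilinearity, Cov[V, R] = ac·variance of A + bd·variance of Z + (ad+bc)·Cov[A, Z], with a=3, b=3, c=-6, d=3.
ac·variance of A = 3·(-6)·11 = -198
bd·variance of Z = 3·3·51 = 459
(ad+bc)·Cov[A, Z] = (-9)·(-17.6) = 158.4
Cov[V, R] = -198 + 459 + 158.4 = 419.4.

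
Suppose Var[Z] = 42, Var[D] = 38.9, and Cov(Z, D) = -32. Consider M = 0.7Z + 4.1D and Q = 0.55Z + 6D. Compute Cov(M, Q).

Cov(M, Q) = 766.55

By bilinearity, Cov(M, Q) = ac·Var[Z] + bd·Var[D] + (ad+bc)·Cov(Z, D), with a=0.7, b=4.1, c=0.55, d=6.
ac·Var[Z] = 0.7·0.55·42 = 16.17
bd·Var[D] = 4.1·6·38.9 = 956.94
(ad+bc)·Cov(Z, D) = (6.455)·(-32) = -206.56
Cov(M, Q) = 16.17 + 956.94 + (-206.56) = 766.55.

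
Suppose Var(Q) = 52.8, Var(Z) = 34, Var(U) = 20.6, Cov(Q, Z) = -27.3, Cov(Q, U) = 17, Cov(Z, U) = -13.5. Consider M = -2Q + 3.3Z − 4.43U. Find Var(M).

Var(M) = 2042.04594

Var(M) = a²·Var(Q) + b²·Var(Z) + c²·Var(U) + 2ab·Cov(Q, Z) + 2ac·Cov(Q, U) + 2bc·Cov(Z, U), with a = -2, b = 3.3, c = -4.43.
= 211.2 + 370.26 + 404.27294 + 360.36 + 301.24 + 394.713
= 2042.04594.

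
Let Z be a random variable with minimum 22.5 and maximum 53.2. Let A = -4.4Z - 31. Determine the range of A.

Range(A) = 135.08

Range of Z = 53.2 − 22.5 = 30.7.
Range(A) = |a|·Range(Z) = |-4.4|·30.7 = 135.08.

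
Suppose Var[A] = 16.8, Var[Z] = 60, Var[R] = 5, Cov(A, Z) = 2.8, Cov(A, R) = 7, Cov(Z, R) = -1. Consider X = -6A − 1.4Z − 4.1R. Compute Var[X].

Var[X] = 1186.41

Var[X] = a²·Var[A] + b²·Var[Z] + c²·Var[R] + 2ab·Cov(A, Z) + 2ac·Cov(A, R) + 2bc·Cov(Z, R), with a = -6, b = -1.4, c = -4.1.
= 604.8 + 117.6 + 84.05 + 47.04 + 344.4 + (-11.48)
= 1186.41.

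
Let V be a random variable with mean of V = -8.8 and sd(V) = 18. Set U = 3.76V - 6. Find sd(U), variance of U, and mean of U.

sd(U) = 67.68, variance of U = 4580.5824, mean of U = -39.088

U = 3.76V - 6 is linear with a = 3.76, b = -6.
sd(U) = |a|·sd(V) = |3.76|·18 = 67.68.
variance of V = 18² = 324.
variance of U = a²·variance of V = 3.76²·324 = 4580.5824 (the additive constant -6 does not affect variance).
mean of U = a·mean of V + b = 3.76·(-8.8) + (-6) = -39.088.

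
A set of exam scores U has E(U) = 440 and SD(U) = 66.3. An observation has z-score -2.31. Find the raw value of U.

U = E(U) + z·SD(U) = 440 + (-2.31)·66.3 = 286.847.

U = 286.847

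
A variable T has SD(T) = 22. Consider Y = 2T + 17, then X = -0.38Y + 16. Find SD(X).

SD(Y) = |2|·22 = 44.
SD(X) = |-0.38|·44 = 16.72.

SD(X) = 16.72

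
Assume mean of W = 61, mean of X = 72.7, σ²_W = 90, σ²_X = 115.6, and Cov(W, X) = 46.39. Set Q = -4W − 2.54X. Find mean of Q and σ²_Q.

mean of Q = -428.658, σ²_Q = 3128.44976

mean of Q = (-4)·mean of W + (-2.54)·mean of X = (-4)·61 + (-2.54)·72.7 = -428.658.
σ²_Q = a²·σ²_W + b²·σ²_X + 2ab·Cov(W, X) with a = -4, b = -2.54.
= (-4)²·90 + (-2.54)²·115.6 + 2·(-4)·(-2.54)·46.39
= 1440 + 745.80496 + 942.6448 = 3128.44976.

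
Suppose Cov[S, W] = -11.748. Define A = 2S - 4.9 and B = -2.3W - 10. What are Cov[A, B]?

Cov[A, B] = 54.0408

Cov[A, B] = a·c·Cov[S, W] = 2·(-2.3)·(-11.748) = 54.0408. Additive constants drop out.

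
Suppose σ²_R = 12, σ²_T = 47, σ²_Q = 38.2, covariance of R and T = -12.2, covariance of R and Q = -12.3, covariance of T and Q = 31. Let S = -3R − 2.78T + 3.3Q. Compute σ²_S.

σ²_S = a²·σ²_R + b²·σ²_T + c²·σ²_Q + 2ab·covariance of R and T + 2ac·covariance of R and Q + 2bc·covariance of T and Q, with a = -3, b = -2.78, c = 3.3.
= 108 + 363.2348 + 415.998 + (-203.496) + 243.54 + (-568.788)
= 358.4888.

σ²_S = 358.4888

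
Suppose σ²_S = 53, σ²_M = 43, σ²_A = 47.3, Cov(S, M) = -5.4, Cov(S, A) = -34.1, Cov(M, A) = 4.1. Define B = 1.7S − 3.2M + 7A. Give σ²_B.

σ²_B = 1974.682

σ²_B = a²·σ²_S + b²·σ²_M + c²·σ²_A + 2ab·Cov(S, M) + 2ac·Cov(S, A) + 2bc·Cov(M, A), with a = 1.7, b = -3.2, c = 7.
= 153.17 + 440.32 + 2317.7 + 58.752 + (-811.58) + (-183.68)
= 1974.682.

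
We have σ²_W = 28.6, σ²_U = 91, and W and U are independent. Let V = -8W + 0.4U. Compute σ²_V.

σ²_V = 1844.96

σ²_V = a²·σ²_W + b²·σ²_U + 2ab·Cov[W, U] with a = -8, b = 0.4.
Independence gives Cov[W, U] = 0.
= (-8)²·28.6 + 0.4²·91 + 2·(-8)·0.4·0
= 1830.4 + 14.56 + 0 = 1844.96.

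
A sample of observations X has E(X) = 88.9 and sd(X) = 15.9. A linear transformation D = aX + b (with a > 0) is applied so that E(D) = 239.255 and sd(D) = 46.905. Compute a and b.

sd(D) = a·sd(X) (a > 0), so a = 46.905/15.9 = 2.95.
E(D) = a·E(X) + b, so b = 239.255 − 2.95·88.9 = -23.

a = 2.95, b = -23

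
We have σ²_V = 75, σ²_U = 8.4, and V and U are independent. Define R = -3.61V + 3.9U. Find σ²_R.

σ²_R = 1105.1715

σ²_R = a²·σ²_V + b²·σ²_U + 2ab·covariance of V and U with a = -3.61, b = 3.9.
Independence gives covariance of V and U = 0.
= (-3.61)²·75 + 3.9²·8.4 + 2·(-3.61)·3.9·0
= 977.4075 + 127.764 + 0 = 1105.1715.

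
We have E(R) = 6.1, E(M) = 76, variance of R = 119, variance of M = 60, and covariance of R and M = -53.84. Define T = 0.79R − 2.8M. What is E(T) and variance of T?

E(T) = 0.79·E(R) + (-2.8)·E(M) = 0.79·6.1 + (-2.8)·76 = -207.981.
variance of T = a²·variance of R + b²·variance of M + 2ab·covariance of R and M with a = 0.79, b = -2.8.
= 0.79²·119 + (-2.8)²·60 + 2·0.79·(-2.8)·(-53.84)
= 74.2679 + 470.4 + 238.18816 = 782.85606.

E(T) = -207.981, variance of T = 782.85606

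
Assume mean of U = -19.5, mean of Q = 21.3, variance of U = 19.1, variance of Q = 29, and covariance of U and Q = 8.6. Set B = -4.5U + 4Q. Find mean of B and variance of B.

mean of B = (-4.5)·mean of U + 4·mean of Q = (-4.5)·(-19.5) + 4·21.3 = 172.95.
variance of B = a²·variance of U + b²·variance of Q + 2ab·covariance of U and Q with a = -4.5, b = 4.
= (-4.5)²·19.1 + 4²·29 + 2·(-4.5)·4·8.6
= 386.775 + 464 + (-309.6) = 541.175.

mean of B = 172.95, variance of B = 541.175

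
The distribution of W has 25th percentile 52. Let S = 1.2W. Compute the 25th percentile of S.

Since a = 1.2 > 0 the transformation is increasing, so the 25th percentile of S = a·(P_{25} of W) + b = 1.2·52 = 62.4.

25th percentile of S = 62.4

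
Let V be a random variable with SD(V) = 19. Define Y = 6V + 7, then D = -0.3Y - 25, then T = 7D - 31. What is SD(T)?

SD(Y) = |6|·19 = 114.
SD(D) = |-0.3|·114 = 34.2.
SD(T) = |7|·34.2 = 239.4.

SD(T) = 239.4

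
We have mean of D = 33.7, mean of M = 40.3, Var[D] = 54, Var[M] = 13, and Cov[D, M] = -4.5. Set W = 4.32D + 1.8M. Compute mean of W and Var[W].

mean of W = 218.124, Var[W] = 979.9056

mean of W = 4.32·mean of D + 1.8·mean of M = 4.32·33.7 + 1.8·40.3 = 218.124.
Var[W] = a²·Var[D] + b²·Var[M] + 2ab·Cov[D, M] with a = 4.32, b = 1.8.
= 4.32²·54 + 1.8²·13 + 2·4.32·1.8·(-4.5)
= 1007.7696 + 42.12 + (-69.984) = 979.9056.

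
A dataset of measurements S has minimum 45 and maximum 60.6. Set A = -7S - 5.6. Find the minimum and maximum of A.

a = -7 < 0, so order reverses: min(A) = a·max(S)+b = (-7)·60.6 + (-5.6) = -429.8; max(A) = a·min(S)+b = (-7)·45 + (-5.6) = -320.6.

min(A) = -429.8, max(A) = -320.6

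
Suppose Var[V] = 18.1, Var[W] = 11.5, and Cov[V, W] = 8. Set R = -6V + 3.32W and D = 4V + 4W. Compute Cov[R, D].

Cov[R, D] = -367.44

By bilinearity, Cov[R, D] = ac·Var[V] + bd·Var[W] + (ad+bc)·Cov[V, W], with a=-6, b=3.32, c=4, d=4.
ac·Var[V] = (-6)·4·18.1 = -434.4
bd·Var[W] = 3.32·4·11.5 = 152.72
(ad+bc)·Cov[V, W] = (-10.72)·8 = -85.76
Cov[R, D] = -434.4 + 152.72 + (-85.76) = -367.44.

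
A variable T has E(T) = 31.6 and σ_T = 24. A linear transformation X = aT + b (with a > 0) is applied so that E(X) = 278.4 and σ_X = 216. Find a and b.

a = 9, b = -6

σ_X = a·σ_T (a > 0), so a = 216/24 = 9.
E(X) = a·E(T) + b, so b = 278.4 − 9·31.6 = -6.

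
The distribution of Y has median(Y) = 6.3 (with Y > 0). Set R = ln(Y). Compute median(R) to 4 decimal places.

median(R) = 1.8405

ln(Y) is monotone on this domain, so median(R) = ln(6.3) ≈ 1.8405.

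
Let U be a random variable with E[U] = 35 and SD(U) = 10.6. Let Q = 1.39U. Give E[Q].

E[Q] = 48.65

Q = 1.39U is linear with a = 1.39, b = 0.
E[Q] = a·E[U] + b = 1.39·35 = 48.65.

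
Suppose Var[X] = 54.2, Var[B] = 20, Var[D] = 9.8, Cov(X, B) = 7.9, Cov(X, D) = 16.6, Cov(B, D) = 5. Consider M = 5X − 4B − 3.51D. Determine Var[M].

Var[M] = 1037.47698

Var[M] = a²·Var[X] + b²·Var[B] + c²·Var[D] + 2ab·Cov(X, B) + 2ac·Cov(X, D) + 2bc·Cov(B, D), with a = 5, b = -4, c = -3.51.
= 1355 + 320 + 120.73698 + (-316) + (-582.66) + 140.4
= 1037.47698.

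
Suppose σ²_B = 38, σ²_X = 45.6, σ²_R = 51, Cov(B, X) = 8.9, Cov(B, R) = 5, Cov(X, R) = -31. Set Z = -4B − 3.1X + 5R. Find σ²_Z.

σ²_Z = a²·σ²_B + b²·σ²_X + c²·σ²_R + 2ab·Cov(B, X) + 2ac·Cov(B, R) + 2bc·Cov(X, R), with a = -4, b = -3.1, c = 5.
= 608 + 438.216 + 1275 + 220.72 + (-200) + 961
= 3302.936.

σ²_Z = 3302.936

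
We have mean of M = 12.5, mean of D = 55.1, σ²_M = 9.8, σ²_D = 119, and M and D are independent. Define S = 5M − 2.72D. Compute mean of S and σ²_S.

mean of S = -87.372, σ²_S = 1125.4096

mean of S = 5·mean of M + (-2.72)·mean of D = 5·12.5 + (-2.72)·55.1 = -87.372.
σ²_S = a²·σ²_M + b²·σ²_D + 2ab·Cov(M, D) with a = 5, b = -2.72.
Independence gives Cov(M, D) = 0.
= 5²·9.8 + (-2.72)²·119 + 2·5·(-2.72)·0
= 245 + 880.4096 + 0 = 1125.4096.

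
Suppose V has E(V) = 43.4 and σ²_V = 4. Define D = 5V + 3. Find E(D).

E(D) = 220

D = 5V + 3 is linear with a = 5, b = 3.
E(D) = a·E(V) + b = 5·43.4 + 3 = 220.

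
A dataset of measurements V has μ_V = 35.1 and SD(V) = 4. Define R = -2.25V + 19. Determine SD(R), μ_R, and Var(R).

SD(R) = 9, μ_R = -59.975, Var(R) = 81

R = -2.25V + 19 is linear with a = -2.25, b = 19.
SD(R) = |a|·SD(V) = |-2.25|·4 = 9.
μ_R = a·μ_V + b = (-2.25)·35.1 + 19 = -59.975.
Var(V) = 4² = 16.
Var(R) = a²·Var(V) = (-2.25)²·16 = 81 (the additive constant 19 does not affect variance).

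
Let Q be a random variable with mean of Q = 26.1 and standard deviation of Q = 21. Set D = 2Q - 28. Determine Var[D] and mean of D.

Var[D] = 1764, mean of D = 24.2

D = 2Q - 28 is linear with a = 2, b = -28.
Var[Q] = 21² = 441.
Var[D] = a²·Var[Q] = 2²·441 = 1764 (the additive constant -28 does not affect variance).
mean of D = a·mean of Q + b = 2·26.1 + (-28) = 24.2.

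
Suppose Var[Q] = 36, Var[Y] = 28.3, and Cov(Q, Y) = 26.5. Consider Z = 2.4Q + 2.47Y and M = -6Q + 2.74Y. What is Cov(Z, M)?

Cov(Z, M) = -545.33726

By bilinearity, Cov(Z, M) = ac·Var[Q] + bd·Var[Y] + (ad+bc)·Cov(Q, Y), with a=2.4, b=2.47, c=-6, d=2.74.
ac·Var[Q] = 2.4·(-6)·36 = -518.4
bd·Var[Y] = 2.47·2.74·28.3 = 191.52874
(ad+bc)·Cov(Q, Y) = (-8.244)·26.5 = -218.466
Cov(Z, M) = -518.4 + 191.52874 + (-218.466) = -545.33726.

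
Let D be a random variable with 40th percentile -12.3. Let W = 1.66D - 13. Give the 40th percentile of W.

40th percentile of W = -33.418

Since a = 1.66 > 0 the transformation is increasing, so the 40th percentile of W = a·(P_{40} of D) + b = 1.66·(-12.3) + (-13) = -33.418.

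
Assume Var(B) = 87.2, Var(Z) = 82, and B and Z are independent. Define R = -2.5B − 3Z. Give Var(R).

Var(R) = 1283

Var(R) = a²·Var(B) + b²·Var(Z) + 2ab·covariance of B and Z with a = -2.5, b = -3.
Independence gives covariance of B and Z = 0.
= (-2.5)²·87.2 + (-3)²·82 + 2·(-2.5)·(-3)·0
= 545 + 738 + 0 = 1283.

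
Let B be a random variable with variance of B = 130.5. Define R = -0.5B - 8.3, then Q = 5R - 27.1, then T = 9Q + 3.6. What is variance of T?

variance of T = 66065.625

variance of R = (-0.5)²·130.5 = 32.625.
variance of Q = 5²·32.625 = 815.625.
variance of T = 9²·815.625 = 66065.625.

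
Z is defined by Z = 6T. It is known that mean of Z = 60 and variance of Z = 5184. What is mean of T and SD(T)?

From Z = 6T: mean of Z = a·mean of T + b, so mean of T = (mean of Z − b)/a = (60 − 0)/6 = 10.
SD(Z) = √5184 = 72.
SD(Z) = |a|·SD(T), so SD(T) = 72/|6| = 12.

mean of T = 10, SD(T) = 12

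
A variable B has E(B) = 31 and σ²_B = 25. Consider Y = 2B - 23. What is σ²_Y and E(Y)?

σ²_Y = 100, E(Y) = 39

Y = 2B - 23 is linear with a = 2, b = -23.
σ²_Y = a²·σ²_B = 2²·25 = 100 (the additive constant -23 does not affect variance).
E(Y) = a·E(B) + b = 2·31 + (-23) = 39.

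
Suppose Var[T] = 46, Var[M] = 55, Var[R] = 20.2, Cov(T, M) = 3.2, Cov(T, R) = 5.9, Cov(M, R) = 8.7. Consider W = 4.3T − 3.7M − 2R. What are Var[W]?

Var[W] = 1609.746

Var[W] = a²·Var[T] + b²·Var[M] + c²·Var[R] + 2ab·Cov(T, M) + 2ac·Cov(T, R) + 2bc·Cov(M, R), with a = 4.3, b = -3.7, c = -2.
= 850.54 + 752.95 + 80.8 + (-101.824) + (-101.48) + 128.76
= 1609.746.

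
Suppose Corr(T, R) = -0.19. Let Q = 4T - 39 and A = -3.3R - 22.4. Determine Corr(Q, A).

Linear rescalings preserve |correlation|; the slopes 4 and -3.3 have opposite signs, so the correlation flips sign: Corr(Q, A) = −Corr(T, R) = 0.19.

Corr(Q, A) = 0.19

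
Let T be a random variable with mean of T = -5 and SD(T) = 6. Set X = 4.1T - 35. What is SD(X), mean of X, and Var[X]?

SD(X) = 24.6, mean of X = -55.5, Var[X] = 605.16

X = 4.1T - 35 is linear with a = 4.1, b = -35.
SD(X) = |a|·SD(T) = |4.1|·6 = 24.6.
mean of X = a·mean of T + b = 4.1·(-5) + (-35) = -55.5.
Var[T] = 6² = 36.
Var[X] = a²·Var[T] = 4.1²·36 = 605.16 (the additive constant -35 does not affect variance).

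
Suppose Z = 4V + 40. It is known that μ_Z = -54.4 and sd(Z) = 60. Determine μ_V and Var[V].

From Z = 4V + 40: μ_Z = a·μ_V + b, so μ_V = (μ_Z − b)/a = (-54.4 − 40)/4 = -23.6.
Var[Z] = 60² = 3600.
Var[Z] = a²·Var[V], so Var[V] = 3600/4² = 225.

μ_V = -23.6, Var[V] = 225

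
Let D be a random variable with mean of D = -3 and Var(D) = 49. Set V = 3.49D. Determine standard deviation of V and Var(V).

standard deviation of V = 24.43, Var(V) = 596.8249

V = 3.49D is linear with a = 3.49, b = 0.
standard deviation of D = √49 = 7.
standard deviation of V = |a|·standard deviation of D = |3.49|·7 = 24.43.
Var(V) = a²·Var(D) = 3.49²·49 = 596.8249.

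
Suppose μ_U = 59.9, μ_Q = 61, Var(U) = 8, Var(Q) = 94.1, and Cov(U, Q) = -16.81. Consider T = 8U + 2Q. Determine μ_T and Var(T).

μ_T = 601.2, Var(T) = 350.48

μ_T = 8·μ_U + 2·μ_Q = 8·59.9 + 2·61 = 601.2.
Var(T) = a²·Var(U) + b²·Var(Q) + 2ab·Cov(U, Q) with a = 8, b = 2.
= 8²·8 + 2²·94.1 + 2·8·2·(-16.81)
= 512 + 376.4 + (-537.92) = 350.48.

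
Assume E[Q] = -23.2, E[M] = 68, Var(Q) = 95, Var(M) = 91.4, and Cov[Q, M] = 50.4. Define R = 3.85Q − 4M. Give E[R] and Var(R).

E[R] = -361.32, Var(R) = 1318.2175

E[R] = 3.85·E[Q] + (-4)·E[M] = 3.85·(-23.2) + (-4)·68 = -361.32.
Var(R) = a²·Var(Q) + b²·Var(M) + 2ab·Cov[Q, M] with a = 3.85, b = -4.
= 3.85²·95 + (-4)²·91.4 + 2·3.85·(-4)·50.4
= 1408.1375 + 1462.4 + (-1552.32) = 1318.2175.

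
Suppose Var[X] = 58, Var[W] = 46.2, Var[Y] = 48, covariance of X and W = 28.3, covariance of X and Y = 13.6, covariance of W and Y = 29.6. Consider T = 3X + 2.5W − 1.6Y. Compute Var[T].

Var[T] = a²·Var[X] + b²·Var[W] + c²·Var[Y] + 2ab·covariance of X and W + 2ac·covariance of X and Y + 2bc·covariance of W and Y, with a = 3, b = 2.5, c = -1.6.
= 522 + 288.75 + 122.88 + 424.5 + (-130.56) + (-236.8)
= 990.77.

Var[T] = 990.77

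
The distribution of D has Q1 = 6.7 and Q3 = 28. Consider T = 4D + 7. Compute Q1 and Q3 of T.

a = 4 > 0: Q1(T) = a·Q1(D)+b = 33.8, Q3(T) = a·Q3(D)+b = 119.

Q1(T) = 33.8, Q3(T) = 119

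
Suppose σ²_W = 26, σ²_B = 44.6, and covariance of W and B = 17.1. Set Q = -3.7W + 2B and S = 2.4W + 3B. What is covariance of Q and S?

covariance of Q and S = -71.01

By bilinearity, covariance of Q and S = ac·σ²_W + bd·σ²_B + (ad+bc)·covariance of W and B, with a=-3.7, b=2, c=2.4, d=3.
ac·σ²_W = (-3.7)·2.4·26 = -230.88
bd·σ²_B = 2·3·44.6 = 267.6
(ad+bc)·covariance of W and B = (-6.3)·17.1 = -107.73
covariance of Q and S = -230.88 + 267.6 + (-107.73) = -71.01.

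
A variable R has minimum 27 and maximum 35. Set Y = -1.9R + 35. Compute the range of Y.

Range of R = 35 − 27 = 8.
Range(Y) = |a|·Range(R) = |-1.9|·8 = 15.2.

Range(Y) = 15.2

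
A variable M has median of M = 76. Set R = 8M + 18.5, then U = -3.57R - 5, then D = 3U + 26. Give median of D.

median of D = -6698.815

median of R = 8·76 + 18.5 = 626.5.
median of U = (-3.57)·626.5 + (-5) = -2241.605.
median of D = 3·(-2241.605) + 26 = -6698.815.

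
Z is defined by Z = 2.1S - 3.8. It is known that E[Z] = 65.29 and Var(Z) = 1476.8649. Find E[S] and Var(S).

From Z = 2.1S - 3.8: E[Z] = a·E[S] + b, so E[S] = (E[Z] − b)/a = (65.29 − (-3.8))/2.1 = 32.9.
Var(Z) = a²·Var(S), so Var(S) = 1476.8649/2.1² = 334.89.

E[S] = 32.9, Var(S) = 334.89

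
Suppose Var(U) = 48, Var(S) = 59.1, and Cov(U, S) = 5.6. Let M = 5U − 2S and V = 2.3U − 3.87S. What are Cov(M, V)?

Cov(M, V) = 875.314

By bilinearity, Cov(M, V) = ac·Var(U) + bd·Var(S) + (ad+bc)·Cov(U, S), with a=5, b=-2, c=2.3, d=-3.87.
ac·Var(U) = 5·2.3·48 = 552
bd·Var(S) = (-2)·(-3.87)·59.1 = 457.434
(ad+bc)·Cov(U, S) = (-23.95)·5.6 = -134.12
Cov(M, V) = 552 + 457.434 + (-134.12) = 875.314.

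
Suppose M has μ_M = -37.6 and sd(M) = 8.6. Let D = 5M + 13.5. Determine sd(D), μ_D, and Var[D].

sd(D) = 43, μ_D = -174.5, Var[D] = 1849

D = 5M + 13.5 is linear with a = 5, b = 13.5.
sd(D) = |a|·sd(M) = |5|·8.6 = 43.
μ_D = a·μ_M + b = 5·(-37.6) + 13.5 = -174.5.
Var[M] = 8.6² = 73.96.
Var[D] = a²·Var[M] = 5²·73.96 = 1849 (the additive constant 13.5 does not affect variance).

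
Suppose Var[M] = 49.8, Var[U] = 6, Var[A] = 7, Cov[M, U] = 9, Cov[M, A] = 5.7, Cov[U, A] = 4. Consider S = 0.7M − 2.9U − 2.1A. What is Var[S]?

Var[S] = a²·Var[M] + b²·Var[U] + c²·Var[A] + 2ab·Cov[M, U] + 2ac·Cov[M, A] + 2bc·Cov[U, A], with a = 0.7, b = -2.9, c = -2.1.
= 24.402 + 50.46 + 30.87 + (-36.54) + (-16.758) + 48.72
= 101.154.

Var[S] = 101.154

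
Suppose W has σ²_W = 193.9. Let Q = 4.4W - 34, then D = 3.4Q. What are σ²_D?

σ²_D = 43395.13024

σ²_Q = 4.4²·193.9 = 3753.904.
σ²_D = 3.4²·3753.904 = 43395.13024.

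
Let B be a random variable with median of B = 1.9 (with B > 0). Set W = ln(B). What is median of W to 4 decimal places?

ln(B) is monotone on this domain, so median of W = ln(1.9) ≈ 0.6419.

median of W = 0.6419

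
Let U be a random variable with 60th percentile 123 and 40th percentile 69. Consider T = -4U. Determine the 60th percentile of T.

60th percentile of T = -276

Since a = -4 < 0 the transformation is decreasing, reversing order: the 60th percentile of T corresponds to the 40th percentile of U.
So P_{60}(T) = a·P_{40}(U) + b = (-4)·69 = -276.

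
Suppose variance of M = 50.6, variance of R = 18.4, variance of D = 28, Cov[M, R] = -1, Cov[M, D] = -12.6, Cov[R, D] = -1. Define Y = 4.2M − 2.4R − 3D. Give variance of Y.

variance of Y = 1573.848

variance of Y = a²·variance of M + b²·variance of R + c²·variance of D + 2ab·Cov[M, R] + 2ac·Cov[M, D] + 2bc·Cov[R, D], with a = 4.2, b = -2.4, c = -3.
= 892.584 + 105.984 + 252 + 20.16 + 317.52 + (-14.4)
= 1573.848.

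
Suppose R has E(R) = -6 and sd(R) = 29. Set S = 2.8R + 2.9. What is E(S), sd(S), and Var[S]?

S = 2.8R + 2.9 is linear with a = 2.8, b = 2.9.
E(S) = a·E(R) + b = 2.8·(-6) + 2.9 = -13.9.
sd(S) = |a|·sd(R) = |2.8|·29 = 81.2.
Var[R] = 29² = 841.
Var[S] = a²·Var[R] = 2.8²·841 = 6593.44 (the additive constant 2.9 does not affect variance).

E(S) = -13.9, sd(S) = 81.2, Var[S] = 6593.44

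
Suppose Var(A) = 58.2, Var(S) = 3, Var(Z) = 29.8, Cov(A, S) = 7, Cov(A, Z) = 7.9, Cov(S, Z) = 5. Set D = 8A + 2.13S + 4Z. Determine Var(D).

Var(D) = 5044.5707

Var(D) = a²·Var(A) + b²·Var(S) + c²·Var(Z) + 2ab·Cov(A, S) + 2ac·Cov(A, Z) + 2bc·Cov(S, Z), with a = 8, b = 2.13, c = 4.
= 3724.8 + 13.6107 + 476.8 + 238.56 + 505.6 + 85.2
= 5044.5707.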